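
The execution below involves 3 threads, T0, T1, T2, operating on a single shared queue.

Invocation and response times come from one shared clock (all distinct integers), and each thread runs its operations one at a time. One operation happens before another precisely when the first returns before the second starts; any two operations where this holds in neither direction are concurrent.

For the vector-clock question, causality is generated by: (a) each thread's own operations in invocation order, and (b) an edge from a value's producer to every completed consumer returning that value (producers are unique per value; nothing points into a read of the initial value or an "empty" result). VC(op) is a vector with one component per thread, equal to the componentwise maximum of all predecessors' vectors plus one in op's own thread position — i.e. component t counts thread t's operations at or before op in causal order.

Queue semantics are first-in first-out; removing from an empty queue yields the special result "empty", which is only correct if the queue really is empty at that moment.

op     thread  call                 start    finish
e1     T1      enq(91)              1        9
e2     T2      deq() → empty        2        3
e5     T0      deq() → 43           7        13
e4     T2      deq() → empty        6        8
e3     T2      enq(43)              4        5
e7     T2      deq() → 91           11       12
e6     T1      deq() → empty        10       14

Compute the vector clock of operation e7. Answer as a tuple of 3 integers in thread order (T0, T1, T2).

(0, 1, 4)

e2, invoked 2, has no incoming edges; only T2's bump applies → (0, 0, 1)
e1, invoked 1, has no incoming edges; only T1's bump applies → (0, 1, 0)
e3, invoked 4, takes VC(e2)=(0, 0, 1) under max, adds 1 for T2 → (0, 0, 2)
e6, invoked 10, takes VC(e1)=(0, 1, 0) under max, adds 1 for T1 → (0, 2, 0)
e4, invoked 6, takes VC(e3)=(0, 0, 2) under max, adds 1 for T2 → (0, 0, 3)
e5, invoked 7, takes VC(e3)=(0, 0, 2) under max, adds 1 for T0 → (1, 0, 2)
e7, invoked 11, takes VC(e1)=(0, 1, 0), VC(e4)=(0, 0, 3) under max, adds 1 for T2 → (0, 1, 4)
target: VC(e7) = (0, 1, 4)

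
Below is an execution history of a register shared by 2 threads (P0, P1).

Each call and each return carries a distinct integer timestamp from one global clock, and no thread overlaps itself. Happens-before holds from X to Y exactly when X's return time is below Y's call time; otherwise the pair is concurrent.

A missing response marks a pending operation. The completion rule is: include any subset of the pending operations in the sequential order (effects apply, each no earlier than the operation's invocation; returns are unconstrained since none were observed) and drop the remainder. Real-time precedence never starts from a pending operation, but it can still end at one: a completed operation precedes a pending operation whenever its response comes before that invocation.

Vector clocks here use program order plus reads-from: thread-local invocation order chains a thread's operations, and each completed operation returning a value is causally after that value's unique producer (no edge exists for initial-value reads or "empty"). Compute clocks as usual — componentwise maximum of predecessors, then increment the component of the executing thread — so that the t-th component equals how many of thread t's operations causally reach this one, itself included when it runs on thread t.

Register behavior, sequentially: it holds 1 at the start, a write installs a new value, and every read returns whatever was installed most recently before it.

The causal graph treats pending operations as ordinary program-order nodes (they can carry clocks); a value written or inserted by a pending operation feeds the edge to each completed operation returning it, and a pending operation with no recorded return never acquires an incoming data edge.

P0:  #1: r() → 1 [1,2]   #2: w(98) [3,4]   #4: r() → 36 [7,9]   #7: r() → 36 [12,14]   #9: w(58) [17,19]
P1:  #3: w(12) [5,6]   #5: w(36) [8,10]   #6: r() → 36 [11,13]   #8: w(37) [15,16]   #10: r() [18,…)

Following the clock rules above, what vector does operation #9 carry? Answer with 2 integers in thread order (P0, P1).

(5, 2)

invoked at 5, #3 has no predecessors; its own P1 bump gives (0, 1)
invoked at 1, #1 has no predecessors; its own P0 bump gives (1, 0)
#5, invoked 8, takes VC(#3)=(0, 1) under max, adds 1 for P1 → (0, 2)
#2, invoked 3, takes VC(#1)=(1, 0) under max, adds 1 for P0 → (2, 0)
#6, invoked 11, takes VC(#5)=(0, 2) under max, adds 1 for P1 → (0, 3)
#8, invoked 15, takes VC(#6)=(0, 3) under max, adds 1 for P1 → (0, 4)
#10, invoked 18, takes VC(#8)=(0, 4) under max, adds 1 for P1 → (0, 5)
#4, invoked 7, takes VC(#2)=(2, 0), VC(#5)=(0, 2) under max, adds 1 for P0 → (3, 2)
#7, invoked 12, takes VC(#4)=(3, 2), VC(#5)=(0, 2) under max, adds 1 for P0 → (4, 2)
#9, invoked 17, takes VC(#7)=(4, 2) under max, adds 1 for P0 → (5, 2)
target: VC(#9) = (5, 2)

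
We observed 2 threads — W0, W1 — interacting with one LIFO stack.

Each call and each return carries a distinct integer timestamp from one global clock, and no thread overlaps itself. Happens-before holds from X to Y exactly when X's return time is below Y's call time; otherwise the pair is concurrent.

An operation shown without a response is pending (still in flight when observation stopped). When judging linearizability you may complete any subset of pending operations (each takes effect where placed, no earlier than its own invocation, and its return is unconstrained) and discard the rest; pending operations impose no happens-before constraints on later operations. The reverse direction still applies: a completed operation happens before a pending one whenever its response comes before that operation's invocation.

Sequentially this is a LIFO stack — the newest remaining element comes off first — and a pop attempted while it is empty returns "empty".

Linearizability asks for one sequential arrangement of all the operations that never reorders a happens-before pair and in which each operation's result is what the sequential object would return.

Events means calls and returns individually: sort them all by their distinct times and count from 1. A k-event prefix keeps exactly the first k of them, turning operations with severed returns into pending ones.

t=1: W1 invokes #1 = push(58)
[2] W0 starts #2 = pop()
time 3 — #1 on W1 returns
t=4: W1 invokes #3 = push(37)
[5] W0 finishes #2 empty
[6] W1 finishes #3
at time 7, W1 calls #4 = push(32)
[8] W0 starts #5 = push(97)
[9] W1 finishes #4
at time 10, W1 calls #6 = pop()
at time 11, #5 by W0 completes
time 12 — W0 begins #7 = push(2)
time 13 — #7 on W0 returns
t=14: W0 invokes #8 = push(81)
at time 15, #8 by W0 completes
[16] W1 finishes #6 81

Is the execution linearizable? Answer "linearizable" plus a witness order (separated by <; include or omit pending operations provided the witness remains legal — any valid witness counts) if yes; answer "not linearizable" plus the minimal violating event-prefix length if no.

step 1: #2 pop() → empty — stack <>
step 2: #1 push(58) — stack <58>
step 3: #3 push(37) — stack <58,37>
step 4: #4 push(32) — stack <58,37,32>
step 5: #5 push(97) — stack <58,37,32,97>
step 6: #7 push(2) — stack <58,37,32,97,2>
step 7: #8 push(81) — stack <58,37,32,97,2,81>
step 8: #6 pop() → 81 — stack <58,37,32,97,2>

linearizable — witness: #2 < #1 < #3 < #4 < #5 < #7 < #8 < #6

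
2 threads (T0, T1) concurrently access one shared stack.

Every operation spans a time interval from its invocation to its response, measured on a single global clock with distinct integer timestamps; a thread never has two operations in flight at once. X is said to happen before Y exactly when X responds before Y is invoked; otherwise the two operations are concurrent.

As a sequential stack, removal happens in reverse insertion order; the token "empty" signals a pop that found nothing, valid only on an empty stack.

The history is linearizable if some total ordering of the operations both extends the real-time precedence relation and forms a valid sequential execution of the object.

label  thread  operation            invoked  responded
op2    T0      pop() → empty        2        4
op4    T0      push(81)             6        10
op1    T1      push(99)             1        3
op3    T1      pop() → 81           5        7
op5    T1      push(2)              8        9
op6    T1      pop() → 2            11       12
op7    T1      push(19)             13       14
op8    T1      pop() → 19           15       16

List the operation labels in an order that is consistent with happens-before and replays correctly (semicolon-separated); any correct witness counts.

op2; op1; op4; op3; op5; op6; op7; op8

step 1: op2 pop() → empty — stack <>
step 2: op1 push(99) — stack <99>
step 3: op4 push(81) — stack <99,81>
step 4: op3 pop() → 81 — stack <99>
step 5: op5 push(2) — stack <99,2>
step 6: op6 pop() → 2 — stack <99>
step 7: op7 push(19) — stack <99,19>
step 8: op8 pop() → 19 — stack <99>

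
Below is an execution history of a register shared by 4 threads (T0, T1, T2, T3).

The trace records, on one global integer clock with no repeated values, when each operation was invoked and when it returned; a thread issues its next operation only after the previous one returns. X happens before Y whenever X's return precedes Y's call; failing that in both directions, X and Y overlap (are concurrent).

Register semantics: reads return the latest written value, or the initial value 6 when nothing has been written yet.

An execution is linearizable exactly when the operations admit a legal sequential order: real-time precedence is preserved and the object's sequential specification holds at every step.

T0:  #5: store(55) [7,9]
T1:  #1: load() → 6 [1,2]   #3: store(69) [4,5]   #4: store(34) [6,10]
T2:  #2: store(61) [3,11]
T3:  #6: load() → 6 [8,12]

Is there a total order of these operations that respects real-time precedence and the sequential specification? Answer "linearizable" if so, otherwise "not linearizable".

not linearizable

prefix check: 1..11 passes, 1..12 fails once #6's time-12 response joins
real-time-consistent orders of the 6 completed operations: 30 — all fail the register replay
e.g. #1, #2, #3, #4, #5, #6: illegal at step 6, since #6 load() → 6 cannot apply there
e.g. #1, #2, #3, #4, #6, #5: illegal at step 5, since #6 load() → 6 cannot apply there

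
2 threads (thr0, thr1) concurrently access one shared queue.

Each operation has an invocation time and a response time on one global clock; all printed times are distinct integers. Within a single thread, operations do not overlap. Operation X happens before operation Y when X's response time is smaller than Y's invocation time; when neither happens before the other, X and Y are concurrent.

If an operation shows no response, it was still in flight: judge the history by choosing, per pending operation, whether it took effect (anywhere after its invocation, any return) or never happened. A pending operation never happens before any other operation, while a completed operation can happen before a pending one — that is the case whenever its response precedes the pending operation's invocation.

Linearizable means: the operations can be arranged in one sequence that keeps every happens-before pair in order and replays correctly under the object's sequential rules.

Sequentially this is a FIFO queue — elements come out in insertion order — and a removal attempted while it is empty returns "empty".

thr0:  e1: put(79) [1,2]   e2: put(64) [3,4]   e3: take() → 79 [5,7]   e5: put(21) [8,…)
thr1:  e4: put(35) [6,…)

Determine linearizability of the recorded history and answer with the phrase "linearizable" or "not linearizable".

linearizable

one valid linearization: e1, e2, e3
step 1: e1 put(79) — queue <79>
step 2: e2 put(64) — queue <79,64>
step 3: e3 take() → 79 — queue <64>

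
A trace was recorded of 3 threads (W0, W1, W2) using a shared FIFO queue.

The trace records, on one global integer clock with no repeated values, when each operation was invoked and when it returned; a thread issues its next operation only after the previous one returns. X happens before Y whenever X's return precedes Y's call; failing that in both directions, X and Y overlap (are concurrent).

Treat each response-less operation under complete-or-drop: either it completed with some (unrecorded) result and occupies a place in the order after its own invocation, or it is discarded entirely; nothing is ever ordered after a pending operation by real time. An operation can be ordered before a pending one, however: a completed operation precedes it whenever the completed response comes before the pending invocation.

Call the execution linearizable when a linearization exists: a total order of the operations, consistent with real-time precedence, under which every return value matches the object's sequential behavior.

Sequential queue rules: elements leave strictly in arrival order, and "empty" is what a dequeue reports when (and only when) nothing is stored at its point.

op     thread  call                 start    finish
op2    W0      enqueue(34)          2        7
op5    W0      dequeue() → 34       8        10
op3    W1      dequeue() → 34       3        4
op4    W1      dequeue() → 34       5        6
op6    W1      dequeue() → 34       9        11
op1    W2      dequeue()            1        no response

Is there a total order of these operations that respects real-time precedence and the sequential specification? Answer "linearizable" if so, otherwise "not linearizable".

prefix check: 1..5 passes, 1..6 fails once op4's time-6 response joins
one real-time candidate order over the 2 completed operations — the FIFO queue replay rejects it
every completion of the 2 pending operations (op1, op2) was checked; none linearizes
take op3, op4 (pending dropped): step 1 already fails, because op3 dequeue() → 34 cannot occur there

not linearizable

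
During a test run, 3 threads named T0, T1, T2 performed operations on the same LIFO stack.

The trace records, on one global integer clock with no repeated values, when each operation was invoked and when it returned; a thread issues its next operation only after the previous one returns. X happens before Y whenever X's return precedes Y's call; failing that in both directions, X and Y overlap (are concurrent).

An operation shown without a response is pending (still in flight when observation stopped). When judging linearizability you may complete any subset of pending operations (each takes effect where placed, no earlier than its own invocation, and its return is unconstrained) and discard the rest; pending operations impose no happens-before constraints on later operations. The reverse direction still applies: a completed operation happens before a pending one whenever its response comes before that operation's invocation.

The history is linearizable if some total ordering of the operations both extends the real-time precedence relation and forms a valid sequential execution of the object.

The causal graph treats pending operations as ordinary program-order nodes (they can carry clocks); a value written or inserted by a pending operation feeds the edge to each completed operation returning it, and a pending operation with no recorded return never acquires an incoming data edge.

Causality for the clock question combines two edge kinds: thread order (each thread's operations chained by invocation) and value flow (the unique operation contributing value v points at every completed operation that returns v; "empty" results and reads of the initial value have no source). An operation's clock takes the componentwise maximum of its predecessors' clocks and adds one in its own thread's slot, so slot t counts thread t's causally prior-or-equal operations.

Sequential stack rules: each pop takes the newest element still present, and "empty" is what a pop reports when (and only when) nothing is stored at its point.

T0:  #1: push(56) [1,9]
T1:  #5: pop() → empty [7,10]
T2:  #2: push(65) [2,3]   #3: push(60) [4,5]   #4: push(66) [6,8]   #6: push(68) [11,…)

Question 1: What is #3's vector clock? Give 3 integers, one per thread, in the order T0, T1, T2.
#2 (invocation 2): nothing precedes it; T2's component alone gives (0, 0, 1)
#5 (invocation 7): nothing precedes it; T1's component alone gives (0, 1, 0)
#1 (invocation 1): nothing precedes it; T0's component alone gives (1, 0, 0)
merge at #3 (invoked 4): VC(#2)=(0, 0, 1), own-thread bump on T2 → (0, 0, 2)
merge at #4 (invoked 6): VC(#3)=(0, 0, 2), own-thread bump on T2 → (0, 0, 3)
merge at #6 (invoked 11): VC(#4)=(0, 0, 3), own-thread bump on T2 → (0, 0, 4)
target: VC(#3) = (0, 0, 2)

(0, 0, 2)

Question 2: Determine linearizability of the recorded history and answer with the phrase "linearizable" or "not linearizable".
the violation lands at event 10, #5's response at time 10: events 1..9 linearize, events 1..10 do not
all 10 real-time-respecting orders fail — 5 completed LIFO stack operations, no legal replay
sample order #1, #2, #3, #4, #5 stalls at step 5 — #5 pop() → empty has no legal effect
sample order #1, #2, #3, #5, #4 stalls at step 4 — #5 pop() → empty has no legal effect

not linearizable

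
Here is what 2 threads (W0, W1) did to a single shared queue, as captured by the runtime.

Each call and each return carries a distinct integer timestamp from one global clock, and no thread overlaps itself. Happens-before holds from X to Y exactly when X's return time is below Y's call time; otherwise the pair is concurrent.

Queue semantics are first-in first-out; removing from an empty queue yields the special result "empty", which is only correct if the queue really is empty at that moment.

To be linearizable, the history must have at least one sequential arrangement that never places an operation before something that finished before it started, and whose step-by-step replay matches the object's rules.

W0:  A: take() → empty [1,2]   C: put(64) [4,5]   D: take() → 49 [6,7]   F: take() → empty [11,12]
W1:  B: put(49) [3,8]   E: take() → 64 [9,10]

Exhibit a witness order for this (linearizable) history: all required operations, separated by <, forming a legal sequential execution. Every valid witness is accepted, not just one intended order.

A < B < C < D < E < F

1. A take() → empty, leaving queue <>
2. B put(49), leaving queue <49>
3. C put(64), leaving queue <49,64>
4. D take() → 49, leaving queue <64>
5. E take() → 64, leaving queue <>
6. F take() → empty, leaving queue <>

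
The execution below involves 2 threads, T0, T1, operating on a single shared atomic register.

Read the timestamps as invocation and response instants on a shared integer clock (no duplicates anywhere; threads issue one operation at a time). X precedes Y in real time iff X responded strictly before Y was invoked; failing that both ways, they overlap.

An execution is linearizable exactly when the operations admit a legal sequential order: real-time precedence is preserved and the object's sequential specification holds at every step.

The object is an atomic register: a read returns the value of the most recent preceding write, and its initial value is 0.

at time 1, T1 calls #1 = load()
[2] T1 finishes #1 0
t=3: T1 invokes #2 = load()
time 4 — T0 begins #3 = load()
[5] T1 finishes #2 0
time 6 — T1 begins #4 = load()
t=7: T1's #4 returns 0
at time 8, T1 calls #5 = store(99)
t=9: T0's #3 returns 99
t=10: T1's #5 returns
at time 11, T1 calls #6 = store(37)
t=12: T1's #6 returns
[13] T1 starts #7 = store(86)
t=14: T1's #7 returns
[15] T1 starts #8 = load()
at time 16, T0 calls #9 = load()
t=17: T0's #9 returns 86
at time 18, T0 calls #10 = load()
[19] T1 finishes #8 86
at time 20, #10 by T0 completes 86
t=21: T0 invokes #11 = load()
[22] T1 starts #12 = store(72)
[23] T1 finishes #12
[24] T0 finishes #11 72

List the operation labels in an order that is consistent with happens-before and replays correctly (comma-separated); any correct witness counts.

after step 1 (#1 load() → 0): value 0
after step 2 (#2 load() → 0): value 0
after step 3 (#4 load() → 0): value 0
after step 4 (#5 store(99)): value 99
after step 5 (#3 load() → 99): value 99
after step 6 (#6 store(37)): value 37
after step 7 (#7 store(86)): value 86
after step 8 (#8 load() → 86): value 86
after step 9 (#9 load() → 86): value 86
after step 10 (#10 load() → 86): value 86
after step 11 (#12 store(72)): value 72
after step 12 (#11 load() → 72): value 72

#1, #2, #4, #5, #3, #6, #7, #8, #9, #10, #12, #11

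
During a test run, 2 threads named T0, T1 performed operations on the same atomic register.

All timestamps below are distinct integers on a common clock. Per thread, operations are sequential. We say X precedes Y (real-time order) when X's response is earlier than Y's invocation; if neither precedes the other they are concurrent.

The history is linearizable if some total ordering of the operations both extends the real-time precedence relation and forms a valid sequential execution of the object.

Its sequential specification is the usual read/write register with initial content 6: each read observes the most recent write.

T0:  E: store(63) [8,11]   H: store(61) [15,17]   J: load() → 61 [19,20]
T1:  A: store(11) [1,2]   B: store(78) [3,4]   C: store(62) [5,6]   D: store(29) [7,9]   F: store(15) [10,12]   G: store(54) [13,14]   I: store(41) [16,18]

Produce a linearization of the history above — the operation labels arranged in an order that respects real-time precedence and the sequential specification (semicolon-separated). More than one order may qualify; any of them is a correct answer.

1. A store(11), leaving value 11
2. B store(78), leaving value 78
3. C store(62), leaving value 62
4. D store(29), leaving value 29
5. E store(63), leaving value 63
6. F store(15), leaving value 15
7. G store(54), leaving value 54
8. I store(41), leaving value 41
9. H store(61), leaving value 61
10. J load() → 61, leaving value 61

A; B; C; D; E; F; G; I; H; J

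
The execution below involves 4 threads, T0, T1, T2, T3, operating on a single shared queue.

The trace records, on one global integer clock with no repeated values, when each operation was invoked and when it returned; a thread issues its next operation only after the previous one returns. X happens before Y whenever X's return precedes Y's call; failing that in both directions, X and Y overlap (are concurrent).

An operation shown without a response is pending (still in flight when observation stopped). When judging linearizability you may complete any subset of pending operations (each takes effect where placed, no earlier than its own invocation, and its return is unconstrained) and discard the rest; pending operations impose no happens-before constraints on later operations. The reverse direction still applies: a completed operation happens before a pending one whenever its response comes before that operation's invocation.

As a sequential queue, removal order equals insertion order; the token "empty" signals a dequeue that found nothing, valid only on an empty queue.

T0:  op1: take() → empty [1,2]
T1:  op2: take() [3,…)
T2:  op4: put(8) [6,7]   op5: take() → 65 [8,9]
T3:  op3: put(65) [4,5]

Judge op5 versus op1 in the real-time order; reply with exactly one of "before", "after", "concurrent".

op5 spans [8,9], op1 spans [1,2]
resp(op1)=2 < inv(op5)=8

after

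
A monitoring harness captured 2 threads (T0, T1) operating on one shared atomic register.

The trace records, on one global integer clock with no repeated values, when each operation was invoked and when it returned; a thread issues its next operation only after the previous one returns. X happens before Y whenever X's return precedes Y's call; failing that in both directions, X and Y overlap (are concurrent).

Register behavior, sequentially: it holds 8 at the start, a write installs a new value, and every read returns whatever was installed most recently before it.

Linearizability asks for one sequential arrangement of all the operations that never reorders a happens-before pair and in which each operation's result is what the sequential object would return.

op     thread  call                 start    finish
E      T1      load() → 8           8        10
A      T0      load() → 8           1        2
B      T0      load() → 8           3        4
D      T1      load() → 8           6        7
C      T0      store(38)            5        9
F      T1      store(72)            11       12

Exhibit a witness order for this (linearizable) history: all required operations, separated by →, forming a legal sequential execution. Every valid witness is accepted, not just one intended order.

1. A load() → 8, leaving value 8
2. B load() → 8, leaving value 8
3. D load() → 8, leaving value 8
4. E load() → 8, leaving value 8
5. C store(38), leaving value 38
6. F store(72), leaving value 72

A → B → D → E → C → F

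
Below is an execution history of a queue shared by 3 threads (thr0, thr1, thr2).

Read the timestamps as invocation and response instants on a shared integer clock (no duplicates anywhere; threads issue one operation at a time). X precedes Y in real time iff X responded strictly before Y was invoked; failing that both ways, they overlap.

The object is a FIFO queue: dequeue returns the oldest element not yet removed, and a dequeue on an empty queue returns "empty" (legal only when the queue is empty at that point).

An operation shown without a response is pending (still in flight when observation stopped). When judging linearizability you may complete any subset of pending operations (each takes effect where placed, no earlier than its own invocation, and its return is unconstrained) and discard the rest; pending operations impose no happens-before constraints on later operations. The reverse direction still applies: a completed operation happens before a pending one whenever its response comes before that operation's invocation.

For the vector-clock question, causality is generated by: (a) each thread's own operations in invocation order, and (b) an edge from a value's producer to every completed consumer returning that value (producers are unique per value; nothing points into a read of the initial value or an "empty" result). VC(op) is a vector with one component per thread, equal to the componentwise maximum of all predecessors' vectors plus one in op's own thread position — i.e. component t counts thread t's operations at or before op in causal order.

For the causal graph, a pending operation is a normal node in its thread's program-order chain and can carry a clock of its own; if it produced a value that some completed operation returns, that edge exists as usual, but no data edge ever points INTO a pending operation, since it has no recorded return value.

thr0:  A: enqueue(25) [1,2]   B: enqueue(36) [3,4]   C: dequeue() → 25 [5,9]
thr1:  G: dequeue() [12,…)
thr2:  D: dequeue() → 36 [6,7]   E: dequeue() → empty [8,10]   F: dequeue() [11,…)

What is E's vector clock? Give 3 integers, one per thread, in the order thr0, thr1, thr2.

(2, 0, 2)

invoked at 12, G has no predecessors; its own thr1 bump gives (0, 1, 0)
invoked at 1, A has no predecessors; its own thr0 bump gives (1, 0, 0)
invoked at 3, B merges VC(A)=(1, 0, 0) and bumps thr0's slot → (2, 0, 0)
invoked at 6, D merges VC(B)=(2, 0, 0) and bumps thr2's slot → (2, 0, 1)
invoked at 5, C merges VC(A)=(1, 0, 0), VC(B)=(2, 0, 0) and bumps thr0's slot → (3, 0, 0)
invoked at 8, E merges VC(D)=(2, 0, 1) and bumps thr2's slot → (2, 0, 2)
invoked at 11, F merges VC(E)=(2, 0, 2) and bumps thr2's slot → (2, 0, 3)
target: VC(E) = (2, 0, 2)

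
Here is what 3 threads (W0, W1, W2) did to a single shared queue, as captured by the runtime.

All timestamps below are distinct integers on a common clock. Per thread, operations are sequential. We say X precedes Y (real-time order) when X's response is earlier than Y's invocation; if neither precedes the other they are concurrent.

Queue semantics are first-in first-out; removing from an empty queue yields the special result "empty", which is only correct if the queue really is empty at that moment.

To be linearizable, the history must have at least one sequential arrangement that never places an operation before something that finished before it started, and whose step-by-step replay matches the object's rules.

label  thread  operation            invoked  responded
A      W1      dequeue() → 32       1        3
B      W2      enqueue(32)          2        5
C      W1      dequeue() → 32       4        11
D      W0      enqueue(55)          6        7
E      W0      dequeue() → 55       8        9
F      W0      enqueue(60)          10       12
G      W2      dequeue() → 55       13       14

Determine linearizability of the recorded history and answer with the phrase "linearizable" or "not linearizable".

not linearizable

through event 10 a valid linearization exists; event 11 (C responding at time 11) ends that
all 7 real-time-respecting orders fail — 5 completed queue operations, no legal replay
every completion of the 1 pending operation (F) was checked; none linearizes
take A, B, C, D, E (pending dropped): step 1 already fails, because A dequeue() → 32 cannot occur there
take A, B, D, C, E (pending dropped): step 1 already fails, because A dequeue() → 32 cannot occur there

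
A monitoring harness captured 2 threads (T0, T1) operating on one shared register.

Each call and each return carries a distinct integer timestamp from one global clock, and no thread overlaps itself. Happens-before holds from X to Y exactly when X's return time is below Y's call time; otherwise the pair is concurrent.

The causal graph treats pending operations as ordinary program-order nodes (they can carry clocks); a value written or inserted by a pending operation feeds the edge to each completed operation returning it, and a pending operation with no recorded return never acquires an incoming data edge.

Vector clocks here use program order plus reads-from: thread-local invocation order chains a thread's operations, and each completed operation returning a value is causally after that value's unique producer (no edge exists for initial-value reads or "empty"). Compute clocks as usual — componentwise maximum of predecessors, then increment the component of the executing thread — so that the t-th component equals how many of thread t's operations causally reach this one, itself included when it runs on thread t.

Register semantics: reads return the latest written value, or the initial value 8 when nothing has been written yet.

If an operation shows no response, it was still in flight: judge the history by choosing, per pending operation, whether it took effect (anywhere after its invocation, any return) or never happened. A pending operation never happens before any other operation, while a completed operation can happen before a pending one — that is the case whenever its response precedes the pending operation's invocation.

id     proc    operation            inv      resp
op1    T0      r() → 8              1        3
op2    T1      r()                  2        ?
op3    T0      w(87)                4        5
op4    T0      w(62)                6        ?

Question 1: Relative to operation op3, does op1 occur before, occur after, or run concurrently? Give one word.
op1 spans [1,3], op3 spans [4,5]
resp(op1)=3 < inv(op3)=4

before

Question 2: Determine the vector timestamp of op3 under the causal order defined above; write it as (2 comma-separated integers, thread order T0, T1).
root op op2, invoked 2: fresh clock plus T1's own tick → (0, 1)
root op op1, invoked 1: fresh clock plus T0's own tick → (1, 0)
from VC(op1)=(1, 0), op3 (invoked 4) maxes components and bumps T0 → (2, 0)
from VC(op3)=(2, 0), op4 (invoked 6) maxes components and bumps T0 → (3, 0)
target: VC(op3) = (2, 0)

(2, 0)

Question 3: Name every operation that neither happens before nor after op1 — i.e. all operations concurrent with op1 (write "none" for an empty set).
op1 spans [1,3]: anything still running between times 1 and 3 counts as concurrent
op2 [2,…): concurrent
op3 [4,5]: after
op4 [6,…): after

op2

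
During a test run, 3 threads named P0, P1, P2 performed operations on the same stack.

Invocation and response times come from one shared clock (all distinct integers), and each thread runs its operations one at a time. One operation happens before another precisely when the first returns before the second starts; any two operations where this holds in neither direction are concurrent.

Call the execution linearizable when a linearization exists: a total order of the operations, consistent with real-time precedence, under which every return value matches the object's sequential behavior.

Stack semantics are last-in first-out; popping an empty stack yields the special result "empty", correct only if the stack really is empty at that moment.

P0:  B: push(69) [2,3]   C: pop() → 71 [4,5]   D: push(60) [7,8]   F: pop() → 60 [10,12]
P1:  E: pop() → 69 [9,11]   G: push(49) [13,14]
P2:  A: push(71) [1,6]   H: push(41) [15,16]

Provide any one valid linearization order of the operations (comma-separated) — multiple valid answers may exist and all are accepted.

after step 1 (B push(69)): stack <69>
after step 2 (A push(71)): stack <69,71>
after step 3 (C pop() → 71): stack <69>
after step 4 (D push(60)): stack <69,60>
after step 5 (F pop() → 60): stack <69>
after step 6 (E pop() → 69): stack <>
after step 7 (G push(49)): stack <49>
after step 8 (H push(41)): stack <49,41>

B, A, C, D, F, E, G, H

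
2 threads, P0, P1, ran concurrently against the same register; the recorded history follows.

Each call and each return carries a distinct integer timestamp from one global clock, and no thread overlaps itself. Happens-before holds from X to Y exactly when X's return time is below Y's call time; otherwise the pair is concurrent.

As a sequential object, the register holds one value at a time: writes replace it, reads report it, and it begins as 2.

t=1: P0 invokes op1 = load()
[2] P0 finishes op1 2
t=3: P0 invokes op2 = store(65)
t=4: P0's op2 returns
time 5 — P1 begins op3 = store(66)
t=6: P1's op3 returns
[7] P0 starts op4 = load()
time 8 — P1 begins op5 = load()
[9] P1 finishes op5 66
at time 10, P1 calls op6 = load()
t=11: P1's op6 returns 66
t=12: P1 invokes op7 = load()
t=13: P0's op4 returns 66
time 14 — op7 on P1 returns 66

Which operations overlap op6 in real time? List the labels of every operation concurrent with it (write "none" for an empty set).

op4

op6 spans [10,11]: anything still running between times 10 and 11 counts as concurrent
op1 [1,2]: before
op2 [3,4]: before
op3 [5,6]: before
op4 [7,13]: concurrent
op5 [8,9]: before
op7 [12,14]: after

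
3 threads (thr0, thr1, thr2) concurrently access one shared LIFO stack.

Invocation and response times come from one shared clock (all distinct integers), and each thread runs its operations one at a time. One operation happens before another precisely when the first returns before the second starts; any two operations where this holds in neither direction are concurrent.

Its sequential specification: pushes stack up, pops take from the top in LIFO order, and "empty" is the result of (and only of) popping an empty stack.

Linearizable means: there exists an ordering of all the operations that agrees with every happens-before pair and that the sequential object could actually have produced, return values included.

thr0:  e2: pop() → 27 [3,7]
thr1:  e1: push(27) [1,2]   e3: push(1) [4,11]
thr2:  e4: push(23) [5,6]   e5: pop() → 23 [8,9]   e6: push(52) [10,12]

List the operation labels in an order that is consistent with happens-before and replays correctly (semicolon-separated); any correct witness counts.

step 1: e1 push(27) — stack <27>
step 2: e2 pop() → 27 — stack <>
step 3: e3 push(1) — stack <1>
step 4: e4 push(23) — stack <1,23>
step 5: e5 pop() → 23 — stack <1>
step 6: e6 push(52) — stack <1,52>

e1; e2; e3; e4; e5; e6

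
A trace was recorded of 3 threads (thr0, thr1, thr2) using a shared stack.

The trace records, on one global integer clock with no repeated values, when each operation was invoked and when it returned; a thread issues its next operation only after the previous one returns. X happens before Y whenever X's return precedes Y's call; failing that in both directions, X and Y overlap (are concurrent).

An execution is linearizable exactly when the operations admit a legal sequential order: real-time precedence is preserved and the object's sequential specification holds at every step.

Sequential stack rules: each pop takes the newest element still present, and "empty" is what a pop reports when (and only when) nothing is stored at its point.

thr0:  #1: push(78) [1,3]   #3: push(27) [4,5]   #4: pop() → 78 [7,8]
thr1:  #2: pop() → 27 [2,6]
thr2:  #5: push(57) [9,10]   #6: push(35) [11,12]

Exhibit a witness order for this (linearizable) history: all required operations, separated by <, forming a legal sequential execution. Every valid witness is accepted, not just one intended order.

1. #1 push(78), leaving stack <78>
2. #3 push(27), leaving stack <78,27>
3. #2 pop() → 27, leaving stack <78>
4. #4 pop() → 78, leaving stack <>
5. #5 push(57), leaving stack <57>
6. #6 push(35), leaving stack <57,35>

#1 < #3 < #2 < #4 < #5 < #6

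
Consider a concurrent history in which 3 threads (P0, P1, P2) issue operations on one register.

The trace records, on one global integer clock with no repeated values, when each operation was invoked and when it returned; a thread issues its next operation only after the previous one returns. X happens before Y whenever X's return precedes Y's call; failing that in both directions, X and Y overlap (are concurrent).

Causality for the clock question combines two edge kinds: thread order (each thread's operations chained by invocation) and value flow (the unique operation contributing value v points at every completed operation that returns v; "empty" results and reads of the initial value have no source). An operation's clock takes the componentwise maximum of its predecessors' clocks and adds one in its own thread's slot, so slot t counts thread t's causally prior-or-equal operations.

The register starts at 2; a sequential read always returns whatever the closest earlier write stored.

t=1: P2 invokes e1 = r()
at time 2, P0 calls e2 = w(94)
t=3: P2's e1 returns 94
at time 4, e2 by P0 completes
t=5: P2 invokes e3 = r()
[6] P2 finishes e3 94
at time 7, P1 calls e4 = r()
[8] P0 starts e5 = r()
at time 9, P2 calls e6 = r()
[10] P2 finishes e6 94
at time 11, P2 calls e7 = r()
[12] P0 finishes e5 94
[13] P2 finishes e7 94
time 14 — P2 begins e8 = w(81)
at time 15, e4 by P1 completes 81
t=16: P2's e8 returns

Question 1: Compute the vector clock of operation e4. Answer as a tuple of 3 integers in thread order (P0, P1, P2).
(1, 1, 5)

no predecessors for e2 (invoked 2): P0 increments from zero → (1, 0, 0)
invoked at 1, e1 merges VC(e2)=(1, 0, 0) and bumps P2's slot → (1, 0, 1)
invoked at 8, e5 merges VC(e2)=(1, 0, 0) and bumps P0's slot → (2, 0, 0)
invoked at 5, e3 merges VC(e1)=(1, 0, 1), VC(e2)=(1, 0, 0) and bumps P2's slot → (1, 0, 2)
invoked at 9, e6 merges VC(e2)=(1, 0, 0), VC(e3)=(1, 0, 2) and bumps P2's slot → (1, 0, 3)
invoked at 11, e7 merges VC(e2)=(1, 0, 0), VC(e6)=(1, 0, 3) and bumps P2's slot → (1, 0, 4)
invoked at 14, e8 merges VC(e7)=(1, 0, 4) and bumps P2's slot → (1, 0, 5)
invoked at 7, e4 merges VC(e8)=(1, 0, 5) and bumps P1's slot → (1, 1, 5)
target: VC(e4) = (1, 1, 5)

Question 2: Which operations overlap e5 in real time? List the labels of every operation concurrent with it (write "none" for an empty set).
e4, e6, e7

concurrent with e5 ([8,12]): every op whose interval crosses 8..12
e1 [1,3]: before
e2 [2,4]: before
e3 [5,6]: before
e4 [7,15]: concurrent
e6 [9,10]: concurrent
e7 [11,13]: concurrent
e8 [14,16]: after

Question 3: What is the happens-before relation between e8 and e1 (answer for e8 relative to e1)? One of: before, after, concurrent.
after

e8 spans [14,16], e1 spans [1,3]
resp(e1)=3 < inv(e8)=14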